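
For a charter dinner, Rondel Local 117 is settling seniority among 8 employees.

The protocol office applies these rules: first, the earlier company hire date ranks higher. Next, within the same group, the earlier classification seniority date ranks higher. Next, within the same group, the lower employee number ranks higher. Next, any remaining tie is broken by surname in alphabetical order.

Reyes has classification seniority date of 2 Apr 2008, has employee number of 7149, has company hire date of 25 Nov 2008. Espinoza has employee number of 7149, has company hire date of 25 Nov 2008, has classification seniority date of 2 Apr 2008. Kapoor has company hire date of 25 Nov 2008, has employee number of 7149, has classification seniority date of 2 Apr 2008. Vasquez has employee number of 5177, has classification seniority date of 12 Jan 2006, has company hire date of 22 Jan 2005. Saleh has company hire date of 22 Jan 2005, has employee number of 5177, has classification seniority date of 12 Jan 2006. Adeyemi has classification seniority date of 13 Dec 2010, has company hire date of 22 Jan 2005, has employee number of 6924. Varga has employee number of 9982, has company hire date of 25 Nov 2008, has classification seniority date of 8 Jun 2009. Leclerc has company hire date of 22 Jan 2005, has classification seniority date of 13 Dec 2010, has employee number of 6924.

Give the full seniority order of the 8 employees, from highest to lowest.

Saleh, Vasquez, Adeyemi, Leclerc, Espinoza, Kapoor, Reyes, Varga

By company hire date (earlier first): Saleh, Vasquez, Adeyemi and Leclerc (each 22 Jan 2005); then Espinoza, Kapoor, Reyes and Varga (each 25 Nov 2008).
Among Saleh, Vasquez, Adeyemi and Leclerc, by classification seniority date (earlier first): Saleh and Vasquez (12 Jan 2006) before Adeyemi and Leclerc (13 Dec 2010).
Saleh and Vasquez both have employee number 5177, so the next rule applies.
Among Saleh and Vasquez, alphabetically by surname: Saleh before Vasquez.
Adeyemi and Leclerc both have employee number 6924, so the next rule applies.
Among Adeyemi and Leclerc, alphabetically by surname: Adeyemi before Leclerc.
Among Espinoza, Kapoor, Reyes and Varga, by classification seniority date (earlier first): Espinoza, Kapoor and Reyes (2 Apr 2008) before Varga (8 Jun 2009).
Espinoza, Kapoor and Reyes all have employee number 7149, so the next rule applies.
Among Espinoza, Kapoor and Reyes, alphabetically by surname: Espinoza before Kapoor before Reyes.
Full order: Saleh, Vasquez, Adeyemi, Leclerc, Espinoza, Kapoor, Reyes, Varga.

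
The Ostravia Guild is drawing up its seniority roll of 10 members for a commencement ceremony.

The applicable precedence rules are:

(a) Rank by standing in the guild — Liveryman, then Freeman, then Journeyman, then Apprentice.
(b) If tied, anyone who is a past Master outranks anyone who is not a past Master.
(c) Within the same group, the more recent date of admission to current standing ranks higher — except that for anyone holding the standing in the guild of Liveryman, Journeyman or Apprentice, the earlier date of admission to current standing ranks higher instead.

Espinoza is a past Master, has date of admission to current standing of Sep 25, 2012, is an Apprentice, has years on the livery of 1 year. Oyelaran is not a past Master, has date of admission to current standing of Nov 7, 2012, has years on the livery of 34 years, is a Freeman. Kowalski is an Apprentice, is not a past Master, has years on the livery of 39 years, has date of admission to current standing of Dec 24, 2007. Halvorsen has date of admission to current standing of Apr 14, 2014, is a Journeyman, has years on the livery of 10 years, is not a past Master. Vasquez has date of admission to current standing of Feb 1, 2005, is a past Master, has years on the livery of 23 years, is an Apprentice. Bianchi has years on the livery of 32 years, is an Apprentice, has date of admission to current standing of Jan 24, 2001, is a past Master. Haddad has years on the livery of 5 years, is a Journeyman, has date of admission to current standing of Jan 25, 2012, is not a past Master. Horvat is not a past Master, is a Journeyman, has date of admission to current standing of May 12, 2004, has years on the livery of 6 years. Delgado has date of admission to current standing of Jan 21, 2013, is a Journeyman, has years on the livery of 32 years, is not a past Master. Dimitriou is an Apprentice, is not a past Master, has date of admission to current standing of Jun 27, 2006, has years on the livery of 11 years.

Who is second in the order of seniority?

Horvat

By standing in the guild: Oyelaran (Freeman); then Horvat, Haddad, Delgado and Halvorsen (Journeyman); then Bianchi, Vasquez, Espinoza, Dimitriou and Kowalski (Apprentice).
Horvat, Haddad, Delgado and Halvorsen are each not a past Master, so the next rule applies.
Among Horvat, Haddad, Delgado and Halvorsen, by date of admission to current standing (earlier first) (reversed rule for this group): Horvat (May 12, 2004) before Haddad (Jan 25, 2012) before Delgado (Jan 21, 2013) before Halvorsen (Apr 14, 2014).
Among Bianchi, Vasquez, Espinoza, Dimitriou and Kowalski, a past Master before not a past Master: Bianchi, Vasquez and Espinoza (a past Master) before Dimitriou and Kowalski (not a past Master).
Among Bianchi, Vasquez and Espinoza, by date of admission to current standing (earlier first) (reversed rule for this group): Bianchi (Jan 24, 2001) before Vasquez (Feb 1, 2005) before Espinoza (Sep 25, 2012).
Among Dimitriou and Kowalski, by date of admission to current standing (earlier first) (reversed rule for this group): Dimitriou (Jun 27, 2006) before Kowalski (Dec 24, 2007).
Order: Oyelaran, Horvat, Haddad, Delgado, Halvorsen, Bianchi, Vasquez, Espinoza, Dimitriou, Kowalski.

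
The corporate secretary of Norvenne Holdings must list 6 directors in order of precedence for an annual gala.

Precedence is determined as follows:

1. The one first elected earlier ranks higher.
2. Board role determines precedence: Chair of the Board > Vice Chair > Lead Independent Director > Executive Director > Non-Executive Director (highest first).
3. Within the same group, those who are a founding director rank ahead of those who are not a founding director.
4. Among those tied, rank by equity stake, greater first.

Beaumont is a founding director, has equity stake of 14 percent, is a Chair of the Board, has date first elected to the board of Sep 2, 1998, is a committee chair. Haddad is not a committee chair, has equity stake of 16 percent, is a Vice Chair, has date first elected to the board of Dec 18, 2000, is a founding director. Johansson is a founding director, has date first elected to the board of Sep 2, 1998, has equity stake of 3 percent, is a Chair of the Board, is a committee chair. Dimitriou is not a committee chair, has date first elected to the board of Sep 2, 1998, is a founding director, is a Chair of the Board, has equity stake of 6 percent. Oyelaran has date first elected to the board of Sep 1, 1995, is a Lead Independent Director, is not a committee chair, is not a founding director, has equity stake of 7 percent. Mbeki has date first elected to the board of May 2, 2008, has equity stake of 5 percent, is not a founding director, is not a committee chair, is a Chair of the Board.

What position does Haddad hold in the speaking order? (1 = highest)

5

By date first elected to the board (earlier first): Oyelaran (Sep 1, 1995); then Beaumont, Dimitriou and Johansson (each Sep 2, 1998); then Haddad (Dec 18, 2000); then Mbeki (May 2, 2008).
Beaumont, Dimitriou and Johansson are each Chair of the Board, so the next rule applies.
Beaumont, Dimitriou and Johansson are each a founding director, so the next rule applies.
Among Beaumont, Dimitriou and Johansson, by equity stake (higher first): Beaumont (14 percent) before Dimitriou (6 percent) before Johansson (3 percent).
Order: Oyelaran, Beaumont, Dimitriou, Johansson, Haddad, Mbeki. So position 5.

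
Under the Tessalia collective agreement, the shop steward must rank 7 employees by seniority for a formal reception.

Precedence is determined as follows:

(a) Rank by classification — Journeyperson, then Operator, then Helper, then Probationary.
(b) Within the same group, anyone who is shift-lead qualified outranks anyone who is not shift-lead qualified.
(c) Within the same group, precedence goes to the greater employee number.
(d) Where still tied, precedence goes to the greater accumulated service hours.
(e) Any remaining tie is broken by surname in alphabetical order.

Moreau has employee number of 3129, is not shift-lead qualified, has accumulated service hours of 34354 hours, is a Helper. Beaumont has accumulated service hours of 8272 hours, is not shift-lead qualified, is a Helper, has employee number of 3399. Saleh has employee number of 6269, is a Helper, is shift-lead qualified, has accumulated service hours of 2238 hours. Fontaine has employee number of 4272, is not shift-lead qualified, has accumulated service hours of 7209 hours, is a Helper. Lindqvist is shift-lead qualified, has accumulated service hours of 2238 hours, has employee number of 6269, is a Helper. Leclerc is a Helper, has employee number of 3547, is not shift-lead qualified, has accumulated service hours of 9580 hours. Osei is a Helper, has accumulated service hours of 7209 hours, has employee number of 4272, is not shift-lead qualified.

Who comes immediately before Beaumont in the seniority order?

Leclerc

By classification: Lindqvist, Saleh, Fontaine, Osei, Leclerc, Beaumont and Moreau (Helper).
Among Lindqvist, Saleh, Fontaine, Osei, Leclerc, Beaumont and Moreau, shift-lead qualified before not shift-lead qualified: Lindqvist and Saleh (shift-lead qualified) before Fontaine, Osei, Leclerc, Beaumont and Moreau (not shift-lead qualified).
Lindqvist and Saleh both have employee number 6269, so the next rule applies.
Lindqvist and Saleh both have accumulated service hours 2238 hours, so the next rule applies.
Among Lindqvist and Saleh, alphabetically by surname: Lindqvist before Saleh.
Among Fontaine, Osei, Leclerc, Beaumont and Moreau, by employee number (higher first): Fontaine and Osei (4272) before Leclerc (3547) before Beaumont (3399) before Moreau (3129).
Fontaine and Osei both have accumulated service hours 7209 hours, so the next rule applies.
Among Fontaine and Osei, alphabetically by surname: Fontaine before Osei.
Order: Lindqvist, Saleh, Fontaine, Osei, Leclerc, Beaumont, Moreau.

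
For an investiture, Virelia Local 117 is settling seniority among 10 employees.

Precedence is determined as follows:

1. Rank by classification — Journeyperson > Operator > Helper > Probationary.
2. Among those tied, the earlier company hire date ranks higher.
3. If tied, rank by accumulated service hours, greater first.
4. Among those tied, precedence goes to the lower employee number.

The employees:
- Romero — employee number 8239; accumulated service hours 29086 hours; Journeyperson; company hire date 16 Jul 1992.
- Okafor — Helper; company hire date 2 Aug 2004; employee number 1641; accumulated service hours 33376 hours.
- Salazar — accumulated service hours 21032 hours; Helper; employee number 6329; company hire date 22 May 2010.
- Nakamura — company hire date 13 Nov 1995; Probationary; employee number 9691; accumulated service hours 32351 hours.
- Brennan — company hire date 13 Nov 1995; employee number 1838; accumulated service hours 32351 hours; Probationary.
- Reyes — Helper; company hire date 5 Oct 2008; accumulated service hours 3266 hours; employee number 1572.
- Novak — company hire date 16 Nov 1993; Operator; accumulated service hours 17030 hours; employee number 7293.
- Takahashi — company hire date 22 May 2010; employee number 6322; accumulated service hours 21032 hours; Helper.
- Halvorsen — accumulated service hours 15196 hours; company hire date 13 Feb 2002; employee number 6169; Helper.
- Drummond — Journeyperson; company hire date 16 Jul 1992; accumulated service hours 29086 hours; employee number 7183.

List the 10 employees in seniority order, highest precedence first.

By classification: Drummond and Romero (Journeyperson); then Novak (Operator); then Halvorsen, Okafor, Reyes, Takahashi and Salazar (Helper); then Brennan and Nakamura (Probationary).
Drummond and Romero both have company hire date 16 Jul 1992, so the next rule applies.
Drummond and Romero both have accumulated service hours 29086 hours, so the next rule applies.
Among Drummond and Romero, by employee number (lower first): Drummond (7183) before Romero (8239).
Among Halvorsen, Okafor, Reyes, Takahashi and Salazar, by company hire date (earlier first): Halvorsen (13 Feb 2002) before Okafor (2 Aug 2004) before Reyes (5 Oct 2008) before Takahashi and Salazar (22 May 2010).
Takahashi and Salazar both have accumulated service hours 21032 hours, so the next rule applies.
Among Takahashi and Salazar, by employee number (lower first): Takahashi (6322) before Salazar (6329).
Brennan and Nakamura both have company hire date 13 Nov 1995, so the next rule applies.
Brennan and Nakamura both have accumulated service hours 32351 hours, so the next rule applies.
Among Brennan and Nakamura, by employee number (lower first): Brennan (1838) before Nakamura (9691).
Full order: Drummond, Romero, Novak, Halvorsen, Okafor, Reyes, Takahashi, Salazar, Brennan, Nakamura.

Drummond, Romero, Novak, Halvorsen, Okafor, Reyes, Takahashi, Salazar, Brennan, Nakamura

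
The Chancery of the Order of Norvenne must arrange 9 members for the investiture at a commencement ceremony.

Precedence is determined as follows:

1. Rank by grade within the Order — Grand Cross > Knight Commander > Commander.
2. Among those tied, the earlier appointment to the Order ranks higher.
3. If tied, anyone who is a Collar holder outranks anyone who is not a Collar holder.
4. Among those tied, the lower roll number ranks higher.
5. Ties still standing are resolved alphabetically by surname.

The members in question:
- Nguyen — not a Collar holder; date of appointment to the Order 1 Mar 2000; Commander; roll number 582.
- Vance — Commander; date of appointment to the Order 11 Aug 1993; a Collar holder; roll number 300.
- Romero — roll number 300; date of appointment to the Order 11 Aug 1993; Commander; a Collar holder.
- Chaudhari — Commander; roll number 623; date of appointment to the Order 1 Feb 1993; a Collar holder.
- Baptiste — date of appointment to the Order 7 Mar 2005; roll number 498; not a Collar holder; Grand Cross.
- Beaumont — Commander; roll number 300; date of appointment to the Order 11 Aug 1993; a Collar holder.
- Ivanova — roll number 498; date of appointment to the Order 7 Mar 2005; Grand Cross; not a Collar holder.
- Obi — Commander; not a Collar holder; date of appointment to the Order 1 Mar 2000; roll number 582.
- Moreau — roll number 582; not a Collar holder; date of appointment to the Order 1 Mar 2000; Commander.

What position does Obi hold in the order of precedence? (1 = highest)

9

By grade within the Order: Baptiste and Ivanova (Grand Cross); then Chaudhari, Beaumont, Romero, Vance, Moreau, Nguyen and Obi (Commander).
Baptiste and Ivanova both have date of appointment to the Order 7 Mar 2005, so the next rule applies.
Baptiste and Ivanova are each not a Collar holder, so the next rule applies.
Baptiste and Ivanova both have roll number 498, so the next rule applies.
Among Baptiste and Ivanova, alphabetically by surname: Baptiste before Ivanova.
Among Chaudhari, Beaumont, Romero, Vance, Moreau, Nguyen and Obi, by date of appointment to the Order (earlier first): Chaudhari (1 Feb 1993) before Beaumont, Romero and Vance (11 Aug 1993) before Moreau, Nguyen and Obi (1 Mar 2000).
Beaumont, Romero and Vance are each a Collar holder, so the next rule applies.
Beaumont, Romero and Vance all have roll number 300, so the next rule applies.
Among Beaumont, Romero and Vance, alphabetically by surname: Beaumont before Romero before Vance.
Moreau, Nguyen and Obi are each not a Collar holder, so the next rule applies.
Moreau, Nguyen and Obi all have roll number 582, so the next rule applies.
Among Moreau, Nguyen and Obi, alphabetically by surname: Moreau before Nguyen before Obi.
Order: Baptiste, Ivanova, Chaudhari, Beaumont, Romero, Vance, Moreau, Nguyen, Obi. So position 9.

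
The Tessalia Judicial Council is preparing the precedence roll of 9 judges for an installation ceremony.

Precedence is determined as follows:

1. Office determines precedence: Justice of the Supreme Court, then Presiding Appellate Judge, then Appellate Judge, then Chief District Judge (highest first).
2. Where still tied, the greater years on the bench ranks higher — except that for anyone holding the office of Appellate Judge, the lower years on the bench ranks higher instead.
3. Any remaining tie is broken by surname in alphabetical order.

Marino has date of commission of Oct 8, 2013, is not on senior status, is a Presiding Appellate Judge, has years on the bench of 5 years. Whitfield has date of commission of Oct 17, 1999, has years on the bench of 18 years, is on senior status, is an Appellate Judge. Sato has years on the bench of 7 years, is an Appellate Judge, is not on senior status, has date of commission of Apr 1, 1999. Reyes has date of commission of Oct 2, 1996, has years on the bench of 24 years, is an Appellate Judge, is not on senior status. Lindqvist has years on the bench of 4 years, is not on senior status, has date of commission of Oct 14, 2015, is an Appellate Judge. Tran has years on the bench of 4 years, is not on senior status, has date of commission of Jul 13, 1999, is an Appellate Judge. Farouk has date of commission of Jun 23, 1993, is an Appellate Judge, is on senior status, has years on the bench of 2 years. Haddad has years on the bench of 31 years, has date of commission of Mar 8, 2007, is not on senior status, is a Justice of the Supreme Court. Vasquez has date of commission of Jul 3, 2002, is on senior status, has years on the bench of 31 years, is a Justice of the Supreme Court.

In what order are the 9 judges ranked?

Haddad, Vasquez, Marino, Farouk, Lindqvist, Tran, Sato, Whitfield, Reyes

By office: Haddad and Vasquez (Justice of the Supreme Court); then Marino (Presiding Appellate Judge); then Farouk, Lindqvist, Tran, Sato, Whitfield and Reyes (Appellate Judge).
Haddad and Vasquez both have years on the bench 31 years, so the next rule applies.
Among Haddad and Vasquez, alphabetically by surname: Haddad before Vasquez.
Among Farouk, Lindqvist, Tran, Sato, Whitfield and Reyes, by years on the bench (lower first) (reversed rule for this group): Farouk (2 years) before Lindqvist and Tran (4 years) before Sato (7 years) before Whitfield (18 years) before Reyes (24 years).
Among Lindqvist and Tran, alphabetically by surname: Lindqvist before Tran.
Full order: Haddad, Vasquez, Marino, Farouk, Lindqvist, Tran, Sato, Whitfield, Reyes.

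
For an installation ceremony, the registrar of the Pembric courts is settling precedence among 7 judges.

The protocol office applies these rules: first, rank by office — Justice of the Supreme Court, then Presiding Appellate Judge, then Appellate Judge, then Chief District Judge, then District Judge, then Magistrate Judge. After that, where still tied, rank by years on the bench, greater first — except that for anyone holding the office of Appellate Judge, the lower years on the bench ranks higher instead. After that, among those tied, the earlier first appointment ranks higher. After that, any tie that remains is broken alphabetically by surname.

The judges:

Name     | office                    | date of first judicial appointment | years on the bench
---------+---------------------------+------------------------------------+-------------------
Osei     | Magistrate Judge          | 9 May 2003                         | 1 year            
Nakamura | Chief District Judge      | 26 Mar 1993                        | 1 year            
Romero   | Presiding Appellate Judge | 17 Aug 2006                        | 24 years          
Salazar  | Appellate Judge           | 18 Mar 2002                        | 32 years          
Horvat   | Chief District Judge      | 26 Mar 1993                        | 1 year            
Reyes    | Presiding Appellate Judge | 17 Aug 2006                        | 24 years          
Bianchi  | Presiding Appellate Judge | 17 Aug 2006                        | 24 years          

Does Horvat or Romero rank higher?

By office: Bianchi, Reyes and Romero (Presiding Appellate Judge); then Salazar (Appellate Judge); then Horvat and Nakamura (Chief District Judge); then Osei (Magistrate Judge).
Bianchi, Reyes and Romero all have years on the bench 24 years, so the next rule applies.
Bianchi, Reyes and Romero all have date of first judicial appointment 17 Aug 2006, so the next rule applies.
Among Bianchi, Reyes and Romero, alphabetically by surname: Bianchi before Reyes before Romero.
Horvat and Nakamura both have years on the bench 1 year, so the next rule applies.
Horvat and Nakamura both have date of first judicial appointment 26 Mar 1993, so the next rule applies.
Among Horvat and Nakamura, alphabetically by surname: Horvat before Nakamura.
So Romero takes precedence.

Romero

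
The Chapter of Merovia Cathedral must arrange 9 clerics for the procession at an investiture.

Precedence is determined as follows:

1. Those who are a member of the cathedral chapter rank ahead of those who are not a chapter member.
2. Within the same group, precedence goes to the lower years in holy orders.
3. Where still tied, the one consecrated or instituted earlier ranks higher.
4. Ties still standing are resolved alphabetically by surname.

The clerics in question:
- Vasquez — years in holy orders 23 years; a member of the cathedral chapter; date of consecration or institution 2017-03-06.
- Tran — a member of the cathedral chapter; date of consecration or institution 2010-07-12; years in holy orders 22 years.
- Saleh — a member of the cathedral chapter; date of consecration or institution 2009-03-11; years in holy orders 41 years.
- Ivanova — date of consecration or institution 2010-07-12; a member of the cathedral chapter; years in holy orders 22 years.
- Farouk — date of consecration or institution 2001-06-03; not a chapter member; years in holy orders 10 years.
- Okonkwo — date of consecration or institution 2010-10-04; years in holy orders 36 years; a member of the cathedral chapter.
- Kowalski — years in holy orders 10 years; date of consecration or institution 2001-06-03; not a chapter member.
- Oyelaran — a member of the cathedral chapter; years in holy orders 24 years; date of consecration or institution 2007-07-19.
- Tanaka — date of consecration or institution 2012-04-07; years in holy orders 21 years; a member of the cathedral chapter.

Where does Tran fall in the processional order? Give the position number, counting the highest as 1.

3

By the first rule: Tanaka, Ivanova, Tran, Vasquez, Oyelaran, Okonkwo and Saleh (each a member of the cathedral chapter); then Farouk and Kowalski (both not a chapter member).
Among Tanaka, Ivanova, Tran, Vasquez, Oyelaran, Okonkwo and Saleh, by years in holy orders (lower first): Tanaka (21 years) before Ivanova and Tran (22 years) before Vasquez (23 years) before Oyelaran (24 years) before Okonkwo (36 years) before Saleh (41 years).
Ivanova and Tran both have date of consecration or institution 2010-07-12, so the next rule applies.
Among Ivanova and Tran, alphabetically by surname: Ivanova before Tran.
Farouk and Kowalski both have years in holy orders 10 years, so the next rule applies.
Farouk and Kowalski both have date of consecration or institution 2001-06-03, so the next rule applies.
Among Farouk and Kowalski, alphabetically by surname: Farouk before Kowalski.
Order: Tanaka, Ivanova, Tran, Vasquez, Oyelaran, Okonkwo, Saleh, Farouk, Kowalski. So position 3.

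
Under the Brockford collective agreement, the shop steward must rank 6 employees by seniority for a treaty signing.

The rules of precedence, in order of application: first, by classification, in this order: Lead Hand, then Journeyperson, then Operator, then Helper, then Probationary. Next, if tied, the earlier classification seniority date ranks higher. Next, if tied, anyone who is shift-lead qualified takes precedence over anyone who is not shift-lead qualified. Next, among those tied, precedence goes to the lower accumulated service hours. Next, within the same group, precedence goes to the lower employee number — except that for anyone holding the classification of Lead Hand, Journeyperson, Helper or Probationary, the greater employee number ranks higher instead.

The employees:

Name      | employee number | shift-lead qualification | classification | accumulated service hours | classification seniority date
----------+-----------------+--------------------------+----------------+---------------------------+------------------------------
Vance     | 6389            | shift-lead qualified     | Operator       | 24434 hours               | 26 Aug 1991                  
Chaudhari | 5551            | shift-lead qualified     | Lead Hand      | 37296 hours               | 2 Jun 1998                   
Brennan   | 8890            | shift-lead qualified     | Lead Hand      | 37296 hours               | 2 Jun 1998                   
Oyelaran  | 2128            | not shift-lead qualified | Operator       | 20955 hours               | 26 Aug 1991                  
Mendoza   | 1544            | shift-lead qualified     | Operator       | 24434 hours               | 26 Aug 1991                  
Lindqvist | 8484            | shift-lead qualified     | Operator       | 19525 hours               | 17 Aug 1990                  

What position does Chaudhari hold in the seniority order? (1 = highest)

2

By classification: Brennan and Chaudhari (Lead Hand); then Lindqvist, Mendoza, Vance and Oyelaran (Operator).
Brennan and Chaudhari both have classification seniority date 2 Jun 1998, so the next rule applies.
Brennan and Chaudhari are each shift-lead qualified, so the next rule applies.
Brennan and Chaudhari both have accumulated service hours 37296 hours, so the next rule applies.
Among Brennan and Chaudhari, by employee number (higher first) (reversed rule for this group): Brennan (8890) before Chaudhari (5551).
Among Lindqvist, Mendoza, Vance and Oyelaran, by classification seniority date (earlier first): Lindqvist (17 Aug 1990) before Mendoza, Vance and Oyelaran (26 Aug 1991).
Among Mendoza, Vance and Oyelaran, shift-lead qualified before not shift-lead qualified: Mendoza and Vance (shift-lead qualified) before Oyelaran (not shift-lead qualified).
Mendoza and Vance both have accumulated service hours 24434 hours, so the next rule applies.
Among Mendoza and Vance, by employee number (lower first): Mendoza (1544) before Vance (6389).
Order: Brennan, Chaudhari, Lindqvist, Mendoza, Vance, Oyelaran. So position 2.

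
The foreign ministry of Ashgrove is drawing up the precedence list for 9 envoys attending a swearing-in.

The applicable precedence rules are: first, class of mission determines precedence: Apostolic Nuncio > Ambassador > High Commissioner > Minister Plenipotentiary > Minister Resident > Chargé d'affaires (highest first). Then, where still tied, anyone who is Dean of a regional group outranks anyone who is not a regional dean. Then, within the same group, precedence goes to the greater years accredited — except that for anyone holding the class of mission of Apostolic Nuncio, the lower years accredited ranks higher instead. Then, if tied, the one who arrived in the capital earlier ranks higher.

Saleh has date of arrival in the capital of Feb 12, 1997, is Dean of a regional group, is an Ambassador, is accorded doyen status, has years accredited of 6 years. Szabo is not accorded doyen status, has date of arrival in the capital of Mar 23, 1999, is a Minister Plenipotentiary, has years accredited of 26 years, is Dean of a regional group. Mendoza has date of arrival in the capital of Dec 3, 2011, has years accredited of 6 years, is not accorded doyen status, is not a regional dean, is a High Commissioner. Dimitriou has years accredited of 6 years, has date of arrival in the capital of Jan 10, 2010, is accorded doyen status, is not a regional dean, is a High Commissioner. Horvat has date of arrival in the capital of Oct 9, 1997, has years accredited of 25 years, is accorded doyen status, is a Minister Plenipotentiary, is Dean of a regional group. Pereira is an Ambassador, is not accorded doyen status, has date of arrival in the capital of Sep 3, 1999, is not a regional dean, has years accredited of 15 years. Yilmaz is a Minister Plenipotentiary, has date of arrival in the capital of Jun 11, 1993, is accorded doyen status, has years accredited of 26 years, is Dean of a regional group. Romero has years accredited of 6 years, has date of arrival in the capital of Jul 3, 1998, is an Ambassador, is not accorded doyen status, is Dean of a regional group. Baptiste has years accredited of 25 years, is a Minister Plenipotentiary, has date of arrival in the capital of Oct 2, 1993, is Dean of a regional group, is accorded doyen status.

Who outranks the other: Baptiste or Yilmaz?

Yilmaz

By class of mission: Saleh, Romero and Pereira (Ambassador); then Dimitriou and Mendoza (High Commissioner); then Yilmaz, Szabo, Baptiste and Horvat (Minister Plenipotentiary).
Among Saleh, Romero and Pereira, Dean of a regional group before not a regional dean: Saleh and Romero (Dean of a regional group) before Pereira (not a regional dean).
Saleh and Romero both have years accredited 6 years, so the next rule applies.
Among Saleh and Romero, by date of arrival in the capital (earlier first): Saleh (Feb 12, 1997) before Romero (Jul 3, 1998).
Dimitriou and Mendoza are each not a regional dean, so the next rule applies.
Dimitriou and Mendoza both have years accredited 6 years, so the next rule applies.
Among Dimitriou and Mendoza, by date of arrival in the capital (earlier first): Dimitriou (Jan 10, 2010) before Mendoza (Dec 3, 2011).
Yilmaz, Szabo, Baptiste and Horvat are each Dean of a regional group, so the next rule applies.
Among Yilmaz, Szabo, Baptiste and Horvat, by years accredited (higher first): Yilmaz and Szabo (26 years) before Baptiste and Horvat (25 years).
Among Yilmaz and Szabo, by date of arrival in the capital (earlier first): Yilmaz (Jun 11, 1993) before Szabo (Mar 23, 1999).
Among Baptiste and Horvat, by date of arrival in the capital (earlier first): Baptiste (Oct 2, 1993) before Horvat (Oct 9, 1997).
So Yilmaz takes precedence.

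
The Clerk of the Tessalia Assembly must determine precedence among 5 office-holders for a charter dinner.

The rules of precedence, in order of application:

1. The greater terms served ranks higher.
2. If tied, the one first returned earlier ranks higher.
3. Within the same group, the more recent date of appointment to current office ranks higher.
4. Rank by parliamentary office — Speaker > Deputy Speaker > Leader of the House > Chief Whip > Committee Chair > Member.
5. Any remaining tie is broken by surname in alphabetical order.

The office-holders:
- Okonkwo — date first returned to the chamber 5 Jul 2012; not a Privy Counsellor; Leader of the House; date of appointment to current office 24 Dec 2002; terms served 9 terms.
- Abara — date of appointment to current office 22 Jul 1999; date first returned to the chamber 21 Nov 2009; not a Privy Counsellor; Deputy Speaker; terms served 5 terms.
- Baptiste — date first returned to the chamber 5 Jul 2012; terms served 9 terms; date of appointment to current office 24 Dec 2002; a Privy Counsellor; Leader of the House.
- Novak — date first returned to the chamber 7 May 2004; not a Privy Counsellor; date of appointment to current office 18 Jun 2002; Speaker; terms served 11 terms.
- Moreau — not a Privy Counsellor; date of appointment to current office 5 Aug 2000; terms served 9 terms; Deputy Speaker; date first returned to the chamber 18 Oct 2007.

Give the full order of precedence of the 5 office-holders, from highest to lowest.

By terms served (higher first): Novak (11 terms); then Moreau, Baptiste and Okonkwo (each 9 terms); then Abara (5 terms).
Among Moreau, Baptiste and Okonkwo, by date first returned to the chamber (earlier first): Moreau (18 Oct 2007) before Baptiste and Okonkwo (5 Jul 2012).
Baptiste and Okonkwo both have date of appointment to current office 24 Dec 2002, so the next rule applies.
Baptiste and Okonkwo are each Leader of the House, so the next rule applies.
Among Baptiste and Okonkwo, alphabetically by surname: Baptiste before Okonkwo.
Full order: Novak, Moreau, Baptiste, Okonkwo, Abara.

Novak, Moreau, Baptiste, Okonkwo, Abara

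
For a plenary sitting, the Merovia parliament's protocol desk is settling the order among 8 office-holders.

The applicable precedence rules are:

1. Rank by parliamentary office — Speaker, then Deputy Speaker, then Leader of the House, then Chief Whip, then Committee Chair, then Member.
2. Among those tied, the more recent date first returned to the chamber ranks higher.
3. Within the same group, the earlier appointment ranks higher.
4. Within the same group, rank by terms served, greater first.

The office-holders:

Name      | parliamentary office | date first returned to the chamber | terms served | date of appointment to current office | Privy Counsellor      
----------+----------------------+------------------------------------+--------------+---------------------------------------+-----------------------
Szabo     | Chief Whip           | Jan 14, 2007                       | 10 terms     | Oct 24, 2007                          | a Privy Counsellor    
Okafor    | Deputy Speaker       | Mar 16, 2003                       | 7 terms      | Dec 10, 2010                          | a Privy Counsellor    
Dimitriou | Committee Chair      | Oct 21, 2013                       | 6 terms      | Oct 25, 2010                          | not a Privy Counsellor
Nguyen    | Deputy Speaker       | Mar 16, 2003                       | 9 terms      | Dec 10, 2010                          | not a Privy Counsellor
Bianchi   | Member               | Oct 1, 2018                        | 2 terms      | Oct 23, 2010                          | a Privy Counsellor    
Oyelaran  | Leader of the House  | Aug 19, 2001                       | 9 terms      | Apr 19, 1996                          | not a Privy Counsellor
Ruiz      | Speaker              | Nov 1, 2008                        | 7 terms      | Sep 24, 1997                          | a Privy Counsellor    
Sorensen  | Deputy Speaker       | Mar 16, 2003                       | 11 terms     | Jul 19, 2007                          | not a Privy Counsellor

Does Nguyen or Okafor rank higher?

By parliamentary office: Ruiz (Speaker); then Sorensen, Nguyen and Okafor (Deputy Speaker); then Oyelaran (Leader of the House); then Szabo (Chief Whip); then Dimitriou (Committee Chair); then Bianchi (Member).
Sorensen, Nguyen and Okafor all have date first returned to the chamber Mar 16, 2003, so the next rule applies.
Among Sorensen, Nguyen and Okafor, by date of appointment to current office (earlier first): Sorensen (Jul 19, 2007) before Nguyen and Okafor (Dec 10, 2010).
Among Nguyen and Okafor, by terms served (higher first): Nguyen (9 terms) before Okafor (7 terms).
So Nguyen takes precedence.

Nguyen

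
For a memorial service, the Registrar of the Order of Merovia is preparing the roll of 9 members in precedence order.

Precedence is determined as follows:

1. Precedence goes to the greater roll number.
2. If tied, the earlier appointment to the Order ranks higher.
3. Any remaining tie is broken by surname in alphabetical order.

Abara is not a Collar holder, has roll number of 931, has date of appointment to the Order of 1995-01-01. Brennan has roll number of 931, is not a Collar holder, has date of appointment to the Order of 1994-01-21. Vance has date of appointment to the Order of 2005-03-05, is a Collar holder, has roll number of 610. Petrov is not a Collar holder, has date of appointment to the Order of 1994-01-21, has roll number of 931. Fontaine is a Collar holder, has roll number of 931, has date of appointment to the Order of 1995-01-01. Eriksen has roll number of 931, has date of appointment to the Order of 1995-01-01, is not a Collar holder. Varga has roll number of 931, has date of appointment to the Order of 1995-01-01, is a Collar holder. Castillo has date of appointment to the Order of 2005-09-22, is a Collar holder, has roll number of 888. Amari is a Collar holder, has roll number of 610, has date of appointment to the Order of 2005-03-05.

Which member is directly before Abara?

Petrov

By roll number (higher first): Brennan, Petrov, Abara, Eriksen, Fontaine and Varga (each 931); then Castillo (888); then Amari and Vance (both 610).
Among Brennan, Petrov, Abara, Eriksen, Fontaine and Varga, by date of appointment to the Order (earlier first): Brennan and Petrov (1994-01-21) before Abara, Eriksen, Fontaine and Varga (1995-01-01).
Among Brennan and Petrov, alphabetically by surname: Brennan before Petrov.
Among Abara, Eriksen, Fontaine and Varga, alphabetically by surname: Abara before Eriksen before Fontaine before Varga.
Amari and Vance both have date of appointment to the Order 2005-03-05, so the next rule applies.
Among Amari and Vance, alphabetically by surname: Amari before Vance.
Order: Brennan, Petrov, Abara, Eriksen, Fontaine, Varga, Castillo, Amari, Vance.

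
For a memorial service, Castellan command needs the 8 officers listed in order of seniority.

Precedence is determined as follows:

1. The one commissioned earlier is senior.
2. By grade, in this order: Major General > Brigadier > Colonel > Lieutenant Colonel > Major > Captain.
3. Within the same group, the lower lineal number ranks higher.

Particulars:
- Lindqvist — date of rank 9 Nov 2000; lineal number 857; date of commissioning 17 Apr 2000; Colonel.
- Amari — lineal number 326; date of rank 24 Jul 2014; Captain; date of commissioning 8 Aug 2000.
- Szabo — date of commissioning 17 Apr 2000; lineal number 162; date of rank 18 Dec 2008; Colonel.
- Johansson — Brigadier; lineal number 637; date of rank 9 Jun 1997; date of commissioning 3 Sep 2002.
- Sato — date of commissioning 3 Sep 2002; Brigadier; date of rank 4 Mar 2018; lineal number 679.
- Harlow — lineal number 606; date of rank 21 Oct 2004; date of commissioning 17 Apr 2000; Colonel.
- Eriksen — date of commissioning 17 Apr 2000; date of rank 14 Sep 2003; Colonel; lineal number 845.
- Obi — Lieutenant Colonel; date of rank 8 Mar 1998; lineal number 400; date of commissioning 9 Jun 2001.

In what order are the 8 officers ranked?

By date of commissioning (earlier first): Szabo, Harlow, Eriksen and Lindqvist (each 17 Apr 2000); then Amari (8 Aug 2000); then Obi (9 Jun 2001); then Johansson and Sato (both 3 Sep 2002).
Szabo, Harlow, Eriksen and Lindqvist are each Colonel, so the next rule applies.
Among Szabo, Harlow, Eriksen and Lindqvist, by lineal number (lower first): Szabo (162) before Harlow (606) before Eriksen (845) before Lindqvist (857).
Johansson and Sato are each Brigadier, so the next rule applies.
Among Johansson and Sato, by lineal number (lower first): Johansson (637) before Sato (679).
Full order: Szabo, Harlow, Eriksen, Lindqvist, Amari, Obi, Johansson, Sato.

Szabo, Harlow, Eriksen, Lindqvist, Amari, Obi, Johansson, Sato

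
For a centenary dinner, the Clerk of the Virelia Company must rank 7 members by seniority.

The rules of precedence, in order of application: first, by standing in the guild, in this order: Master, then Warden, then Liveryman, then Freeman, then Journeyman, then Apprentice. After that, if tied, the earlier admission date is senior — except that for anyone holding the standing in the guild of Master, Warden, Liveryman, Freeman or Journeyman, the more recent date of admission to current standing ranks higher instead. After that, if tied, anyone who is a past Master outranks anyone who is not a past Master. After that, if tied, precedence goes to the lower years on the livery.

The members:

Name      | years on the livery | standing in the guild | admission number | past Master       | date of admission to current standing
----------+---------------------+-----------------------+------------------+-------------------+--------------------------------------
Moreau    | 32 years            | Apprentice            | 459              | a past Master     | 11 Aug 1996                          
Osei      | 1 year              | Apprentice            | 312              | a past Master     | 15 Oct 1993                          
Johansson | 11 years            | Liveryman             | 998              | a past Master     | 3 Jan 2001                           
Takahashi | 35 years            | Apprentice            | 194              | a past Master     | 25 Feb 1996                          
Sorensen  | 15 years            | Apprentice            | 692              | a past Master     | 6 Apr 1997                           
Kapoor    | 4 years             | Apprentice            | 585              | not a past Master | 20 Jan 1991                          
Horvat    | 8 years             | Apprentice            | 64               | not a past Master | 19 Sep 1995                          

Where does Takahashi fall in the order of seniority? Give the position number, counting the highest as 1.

5

By standing in the guild: Johansson (Liveryman); then Kapoor, Osei, Horvat, Takahashi, Moreau and Sorensen (Apprentice).
Among Kapoor, Osei, Horvat, Takahashi, Moreau and Sorensen, by date of admission to current standing (earlier first): Kapoor (20 Jan 1991) before Osei (15 Oct 1993) before Horvat (19 Sep 1995) before Takahashi (25 Feb 1996) before Moreau (11 Aug 1996) before Sorensen (6 Apr 1997).
Order: Johansson, Kapoor, Osei, Horvat, Takahashi, Moreau, Sorensen. So position 5.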